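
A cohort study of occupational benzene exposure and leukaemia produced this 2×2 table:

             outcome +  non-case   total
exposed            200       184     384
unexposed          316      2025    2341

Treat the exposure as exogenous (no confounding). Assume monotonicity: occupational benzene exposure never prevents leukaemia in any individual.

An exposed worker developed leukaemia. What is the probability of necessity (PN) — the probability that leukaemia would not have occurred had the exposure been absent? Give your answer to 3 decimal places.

p₁ = P(outcome | exposed) = 200/384 = 0.52083
p₀ = P(outcome | unexposed) = 316/2341 = 0.13499
Under exogeneity and monotonicity, PN = (p₁ − p₀) / p₁.
PN = (0.52083 − 0.13499) / 0.52083 = 0.38585 / 0.52083 ≈ 0.7408

PN ≈ 0.741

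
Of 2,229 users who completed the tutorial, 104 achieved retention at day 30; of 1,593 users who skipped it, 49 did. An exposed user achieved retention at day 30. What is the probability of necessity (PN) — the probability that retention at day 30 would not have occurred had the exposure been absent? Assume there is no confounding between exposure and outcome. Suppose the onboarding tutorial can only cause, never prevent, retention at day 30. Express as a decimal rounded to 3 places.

p₁ = P(outcome | exposed) = 104/2229 = 0.046658
p₀ = P(outcome | unexposed) = 49/1593 = 0.03076
Under exogeneity and monotonicity, PN = (p₁ − p₀) / p₁.
PN = (0.046658 − 0.03076) / 0.046658 = 0.015898 / 0.046658 ≈ 0.3407

PN ≈ 0.341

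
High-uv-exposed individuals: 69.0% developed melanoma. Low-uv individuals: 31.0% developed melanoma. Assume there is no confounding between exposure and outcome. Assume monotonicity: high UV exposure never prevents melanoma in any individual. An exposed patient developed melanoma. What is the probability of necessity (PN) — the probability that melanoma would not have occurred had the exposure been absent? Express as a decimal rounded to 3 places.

PN ≈ 0.551

p₁ = 0.69, p₀ = 0.31.
Under exogeneity and monotonicity, PN = (p₁ − p₀) / p₁.
PN = (0.69 − 0.31) / 0.69 = 0.38 / 0.69 ≈ 0.5507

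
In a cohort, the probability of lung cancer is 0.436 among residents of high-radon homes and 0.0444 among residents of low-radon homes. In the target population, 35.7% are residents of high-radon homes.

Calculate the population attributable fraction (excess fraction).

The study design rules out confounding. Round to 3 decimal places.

Let p₁ = 0.436, p₀ = 0.0444.
Overall risk P(Y=1) = π·p₁ + (1−π)·p₀ = 0.357×0.436 + 0.643×0.0444 = 0.1842.
Under exogeneity, PAF = [P(Y=1) − p₀] / P(Y=1).
PAF = (0.1842 − 0.0444) / 0.1842 ≈ 0.7590

PAF ≈ 0.759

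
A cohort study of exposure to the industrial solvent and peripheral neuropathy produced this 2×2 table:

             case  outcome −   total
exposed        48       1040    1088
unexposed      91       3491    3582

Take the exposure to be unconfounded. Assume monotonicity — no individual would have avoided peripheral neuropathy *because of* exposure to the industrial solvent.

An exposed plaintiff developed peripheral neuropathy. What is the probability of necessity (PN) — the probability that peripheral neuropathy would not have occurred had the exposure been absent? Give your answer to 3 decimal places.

p₁ = P(outcome | exposed) = 48/1088 = 0.044118
p₀ = P(outcome | unexposed) = 91/3582 = 0.025405
Under exogeneity and monotonicity, PN = (p₁ − p₀)/p₁.
PN = (0.044118 − 0.025405) / 0.044118 ≈ 0.4242

PN ≈ 0.424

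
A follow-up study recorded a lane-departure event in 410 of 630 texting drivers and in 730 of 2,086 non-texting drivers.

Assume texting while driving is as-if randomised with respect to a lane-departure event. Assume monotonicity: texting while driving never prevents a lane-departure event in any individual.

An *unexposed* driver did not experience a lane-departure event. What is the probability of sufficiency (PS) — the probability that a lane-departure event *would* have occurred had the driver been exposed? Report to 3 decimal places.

p₁ = P(outcome | exposed) = 410/630 = 0.65079
p₀ = P(outcome | unexposed) = 730/2086 = 0.34995
Under exogeneity and monotonicity, PS = (p₁ − p₀) / (1 − p₀).
PS = (0.65079 − 0.34995) / (1 − 0.34995) = 0.30084 / 0.65005 ≈ 0.4628

PS ≈ 0.463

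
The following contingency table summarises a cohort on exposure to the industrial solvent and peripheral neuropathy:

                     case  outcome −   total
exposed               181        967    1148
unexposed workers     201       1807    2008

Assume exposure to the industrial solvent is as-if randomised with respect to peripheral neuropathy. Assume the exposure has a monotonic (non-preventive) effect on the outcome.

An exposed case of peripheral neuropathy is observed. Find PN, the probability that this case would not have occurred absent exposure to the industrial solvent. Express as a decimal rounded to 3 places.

PN ≈ 0.365

p₁ = P(outcome | exposed) = 181/1148 = 0.15767
p₀ = P(outcome | unexposed) = 201/2008 = 0.1001
Under exogeneity and monotonicity, PN = (p₁ − p₀)/p₁.
PN = (0.15767 − 0.1001) / 0.15767 ≈ 0.3651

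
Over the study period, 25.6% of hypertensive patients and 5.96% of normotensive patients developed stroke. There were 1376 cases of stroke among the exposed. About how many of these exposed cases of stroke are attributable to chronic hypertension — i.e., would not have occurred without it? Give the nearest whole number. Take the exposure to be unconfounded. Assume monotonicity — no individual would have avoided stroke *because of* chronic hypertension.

p₁ = 0.256, p₀ = 0.0596.
PN = (p₁ − p₀)/p₁ = (0.256 − 0.0596) / 0.256 ≈ 0.76719.
Attributable cases ≈ PN × (exposed cases) = 0.76719 × 1376 ≈ 1055.65.

about 1056 cases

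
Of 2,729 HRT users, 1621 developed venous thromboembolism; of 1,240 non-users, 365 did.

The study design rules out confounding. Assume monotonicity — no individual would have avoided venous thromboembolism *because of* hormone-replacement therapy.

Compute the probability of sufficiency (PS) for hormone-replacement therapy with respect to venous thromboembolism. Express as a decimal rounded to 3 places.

p₁ = P(outcome | exposed) = 1621/2729 = 0.59399
p₀ = P(outcome | unexposed) = 365/1240 = 0.29435
Under exogeneity and monotonicity, PS = (p₁ − p₀) / (1 − p₀).
PS = (0.59399 − 0.29435) / (1 − 0.29435) = 0.29964 / 0.70565 ≈ 0.4246

PS ≈ 0.425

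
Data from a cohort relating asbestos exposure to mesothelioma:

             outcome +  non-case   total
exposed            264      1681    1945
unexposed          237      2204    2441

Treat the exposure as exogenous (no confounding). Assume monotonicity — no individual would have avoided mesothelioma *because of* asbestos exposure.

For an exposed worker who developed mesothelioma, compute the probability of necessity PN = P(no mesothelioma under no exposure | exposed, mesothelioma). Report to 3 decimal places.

PN ≈ 0.285

p₁ = P(outcome | exposed) = 264/1945 = 0.13573
p₀ = P(outcome | unexposed) = 237/2441 = 0.097091
Under exogeneity and monotonicity, PN = (p₁ − p₀)/p₁.
PN = (0.13573 − 0.097091) / 0.13573 ≈ 0.2847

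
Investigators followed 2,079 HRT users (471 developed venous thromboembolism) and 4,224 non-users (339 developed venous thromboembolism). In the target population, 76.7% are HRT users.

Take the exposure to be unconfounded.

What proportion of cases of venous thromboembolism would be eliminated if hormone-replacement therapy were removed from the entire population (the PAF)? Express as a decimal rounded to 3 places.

PAF ≈ 0.583

p₁ = P(outcome | exposed) = 471/2079 = 0.22655
p₀ = P(outcome | unexposed) = 339/4224 = 0.080256
Overall risk P(Y=1) = π·p₁ + (1−π)·p₀ = 0.767×0.22655 + 0.233×0.080256 = 0.19246.
Under exogeneity, PAF = [P(Y=1) − p₀] / P(Y=1).
PAF = (0.19246 − 0.080256) / 0.19246 ≈ 0.5830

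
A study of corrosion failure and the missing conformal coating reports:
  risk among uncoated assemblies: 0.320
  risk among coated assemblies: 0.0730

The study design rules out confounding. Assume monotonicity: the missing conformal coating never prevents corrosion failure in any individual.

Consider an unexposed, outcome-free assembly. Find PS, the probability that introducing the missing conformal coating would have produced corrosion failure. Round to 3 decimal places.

PS ≈ 0.266

Let p₁ = 0.32, p₀ = 0.073.
Under exogeneity and monotonicity, PS = (p₁ − p₀) / (1 − p₀).
PS = (0.32 − 0.073) / (1 − 0.073) = 0.247 / 0.927 ≈ 0.2665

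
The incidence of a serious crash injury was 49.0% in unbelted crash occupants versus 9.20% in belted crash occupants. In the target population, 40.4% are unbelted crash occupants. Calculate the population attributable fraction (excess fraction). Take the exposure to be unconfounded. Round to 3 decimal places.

PAF ≈ 0.636

p₁ = 0.49, p₀ = 0.092.
Overall risk P(Y=1) = π·p₁ + (1−π)·p₀ = 0.404×0.49 + 0.596×0.092 = 0.25279.
Under exogeneity, PAF = [P(Y=1) − p₀] / P(Y=1).
PAF = (0.25279 − 0.092) / 0.25279 ≈ 0.6361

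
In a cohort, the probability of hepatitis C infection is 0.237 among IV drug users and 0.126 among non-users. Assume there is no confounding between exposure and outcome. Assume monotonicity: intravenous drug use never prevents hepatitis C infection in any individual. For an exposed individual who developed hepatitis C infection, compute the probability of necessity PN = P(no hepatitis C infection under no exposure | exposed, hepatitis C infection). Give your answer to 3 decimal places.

Let p₁ = 0.237, p₀ = 0.126.
Under exogeneity and monotonicity, PN = (p₁ − p₀) / p₁.
PN = (0.237 − 0.126) / 0.237 = 0.111 / 0.237 ≈ 0.4684

PN ≈ 0.468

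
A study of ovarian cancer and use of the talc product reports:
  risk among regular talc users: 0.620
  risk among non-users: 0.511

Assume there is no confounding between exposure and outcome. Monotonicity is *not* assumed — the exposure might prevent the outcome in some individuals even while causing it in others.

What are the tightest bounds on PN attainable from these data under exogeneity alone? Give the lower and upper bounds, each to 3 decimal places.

0.176 ≤ PN ≤ 0.789

Let p₁ = 0.62, p₀ = 0.511.
Under exogeneity alone the bounds on PN are max{0,(p₁−p₀)/p₁} ≤ PN ≤ min{1,(1−p₀)/p₁}.
  lower = (p₁ − p₀)/p₁ = 0.109 / 0.62 ≈ 0.1758
  upper = min{1, (1 − p₀)/p₁} = 0.489 / 0.62 ≈ 0.7887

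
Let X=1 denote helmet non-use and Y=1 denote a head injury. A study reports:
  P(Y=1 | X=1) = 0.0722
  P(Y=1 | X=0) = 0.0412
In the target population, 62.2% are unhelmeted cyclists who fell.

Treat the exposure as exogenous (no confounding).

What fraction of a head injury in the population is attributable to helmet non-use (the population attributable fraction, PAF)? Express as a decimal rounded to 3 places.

PAF ≈ 0.319

Let p₁ = 0.0722, p₀ = 0.0412.
Overall risk P(Y=1) = π·p₁ + (1−π)·p₀ = 0.622×0.0722 + 0.378×0.0412 = 0.060482.
Under exogeneity, PAF = [P(Y=1) − p₀] / P(Y=1).
PAF = (0.060482 − 0.0412) / 0.060482 ≈ 0.3188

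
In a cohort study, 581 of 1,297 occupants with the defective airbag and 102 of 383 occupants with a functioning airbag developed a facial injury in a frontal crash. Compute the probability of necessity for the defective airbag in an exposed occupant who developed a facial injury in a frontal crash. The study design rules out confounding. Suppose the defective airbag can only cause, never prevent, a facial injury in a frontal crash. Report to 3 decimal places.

p₁ = P(outcome | exposed) = 581/1297 = 0.44796
p₀ = P(outcome | unexposed) = 102/383 = 0.26632
Under exogeneity and monotonicity, PN = (p₁ − p₀) / p₁.
PN = (0.44796 − 0.26632) / 0.44796 = 0.18164 / 0.44796 ≈ 0.4055

PN ≈ 0.405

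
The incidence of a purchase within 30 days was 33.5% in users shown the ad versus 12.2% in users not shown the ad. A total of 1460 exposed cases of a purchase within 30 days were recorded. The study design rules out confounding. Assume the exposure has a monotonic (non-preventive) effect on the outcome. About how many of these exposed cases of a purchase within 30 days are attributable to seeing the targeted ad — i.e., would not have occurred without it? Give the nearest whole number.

about 928 cases

p₁ = 0.335, p₀ = 0.122.
PN = (p₁ − p₀)/p₁ = (0.335 − 0.122) / 0.335 ≈ 0.63582.
Attributable cases ≈ PN × (exposed cases) = 0.63582 × 1460 ≈ 928.30.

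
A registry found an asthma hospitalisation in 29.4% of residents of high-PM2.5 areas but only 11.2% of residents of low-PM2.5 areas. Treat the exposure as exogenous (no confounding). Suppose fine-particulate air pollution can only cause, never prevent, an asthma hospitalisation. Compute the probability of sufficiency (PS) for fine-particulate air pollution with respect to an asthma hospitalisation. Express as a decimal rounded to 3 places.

p₁ = 0.294, p₀ = 0.112.
Under exogeneity and monotonicity, PS = (p₁ − p₀) / (1 − p₀).
PS = (0.294 − 0.112) / (1 − 0.112) = 0.182 / 0.888 ≈ 0.2050

PS ≈ 0.205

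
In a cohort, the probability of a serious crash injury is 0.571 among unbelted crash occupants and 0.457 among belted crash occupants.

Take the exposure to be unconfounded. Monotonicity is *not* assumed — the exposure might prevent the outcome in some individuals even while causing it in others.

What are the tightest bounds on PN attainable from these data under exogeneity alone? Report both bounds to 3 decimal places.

0.200 ≤ PN ≤ 0.951

Let p₁ = 0.571, p₀ = 0.457.
Under exogeneity alone the bounds on PN are max{0,(p₁−p₀)/p₁} ≤ PN ≤ min{1,(1−p₀)/p₁}.
  lower = (p₁ − p₀)/p₁ = 0.114 / 0.571 ≈ 0.1996
  upper = min{1, (1 − p₀)/p₁} = 0.543 / 0.571 ≈ 0.9510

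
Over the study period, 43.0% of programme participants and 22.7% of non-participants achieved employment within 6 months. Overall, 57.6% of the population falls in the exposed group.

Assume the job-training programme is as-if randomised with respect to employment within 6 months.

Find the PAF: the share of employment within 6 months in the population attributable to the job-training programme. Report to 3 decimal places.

PAF ≈ 0.340

p₁ = 0.43, p₀ = 0.227.
Overall risk P(Y=1) = π·p₁ + (1−π)·p₀ = 0.576×0.43 + 0.424×0.227 = 0.34393.
Under exogeneity, PAF = [P(Y=1) − p₀] / P(Y=1).
PAF = (0.34393 − 0.227) / 0.34393 ≈ 0.3400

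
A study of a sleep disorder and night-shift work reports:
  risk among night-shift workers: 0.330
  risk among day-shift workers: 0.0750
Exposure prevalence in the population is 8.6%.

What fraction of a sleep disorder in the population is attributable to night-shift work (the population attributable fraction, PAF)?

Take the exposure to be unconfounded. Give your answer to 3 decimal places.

PAF ≈ 0.226

Let p₁ = 0.33, p₀ = 0.075.
Overall risk P(Y=1) = π·p₁ + (1−π)·p₀ = 0.086×0.33 + 0.914×0.075 = 0.09693.
Under exogeneity, PAF = [P(Y=1) − p₀] / P(Y=1).
PAF = (0.09693 − 0.075) / 0.09693 ≈ 0.2262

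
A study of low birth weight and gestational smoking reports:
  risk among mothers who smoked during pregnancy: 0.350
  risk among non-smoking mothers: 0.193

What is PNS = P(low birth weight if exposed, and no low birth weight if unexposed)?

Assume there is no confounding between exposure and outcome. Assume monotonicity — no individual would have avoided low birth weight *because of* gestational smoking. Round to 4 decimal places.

Let p₁ = 0.35, p₀ = 0.193.
Under exogeneity and monotonicity, PNS = p₁ − p₀.
PNS = 0.35 − 0.193 = 0.157

PNS ≈ 0.1570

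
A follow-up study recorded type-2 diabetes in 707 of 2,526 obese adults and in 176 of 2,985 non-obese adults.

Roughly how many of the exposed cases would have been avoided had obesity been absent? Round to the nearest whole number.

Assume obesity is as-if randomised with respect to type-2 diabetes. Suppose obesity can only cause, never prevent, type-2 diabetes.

about 558 cases

p₁ = P(outcome | exposed) = 707/2526 = 0.27989
p₀ = P(outcome | unexposed) = 176/2985 = 0.058961
PN = (p₁ − p₀)/p₁ = (0.27989 − 0.058961) / 0.27989 ≈ 0.78934.
Attributable cases ≈ PN × (exposed cases) = 0.78934 × 707 ≈ 558.06.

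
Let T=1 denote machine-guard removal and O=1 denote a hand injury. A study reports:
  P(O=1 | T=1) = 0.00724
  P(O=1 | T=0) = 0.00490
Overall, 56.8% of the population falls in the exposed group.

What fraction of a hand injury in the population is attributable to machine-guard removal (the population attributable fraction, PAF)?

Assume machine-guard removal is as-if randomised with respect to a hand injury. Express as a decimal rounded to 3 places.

Let p₁ = 0.00724, p₀ = 0.0049.
Overall risk P(Y=1) = π·p₁ + (1−π)·p₀ = 0.568×0.00724 + 0.432×0.0049 = 0.0062291.
Under exogeneity, PAF = [P(Y=1) − p₀] / P(Y=1).
PAF = (0.0062291 − 0.0049) / 0.0062291 ≈ 0.2134

PAF ≈ 0.213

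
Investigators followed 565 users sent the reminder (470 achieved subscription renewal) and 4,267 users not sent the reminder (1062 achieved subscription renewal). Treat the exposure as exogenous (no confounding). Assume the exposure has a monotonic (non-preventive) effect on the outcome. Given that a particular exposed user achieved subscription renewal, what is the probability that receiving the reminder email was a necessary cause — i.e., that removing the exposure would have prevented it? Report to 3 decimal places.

p₁ = P(outcome | exposed) = 470/565 = 0.83186
p₀ = P(outcome | unexposed) = 1062/4267 = 0.24889
Under exogeneity and monotonicity, PN = (p₁ − p₀) / p₁.
PN = (0.83186 − 0.24889) / 0.83186 = 0.58297 / 0.83186 ≈ 0.7008

PN ≈ 0.701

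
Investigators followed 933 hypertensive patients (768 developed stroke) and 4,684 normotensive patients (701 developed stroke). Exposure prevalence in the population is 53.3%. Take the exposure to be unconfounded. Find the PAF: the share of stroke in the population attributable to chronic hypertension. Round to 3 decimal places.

p₁ = P(outcome | exposed) = 768/933 = 0.82315
p₀ = P(outcome | unexposed) = 701/4684 = 0.14966
Overall risk P(Y=1) = π·p₁ + (1−π)·p₀ = 0.533×0.82315 + 0.467×0.14966 = 0.50863.
Under exogeneity, PAF = [P(Y=1) − p₀] / P(Y=1).
PAF = (0.50863 − 0.14966) / 0.50863 ≈ 0.7058

PAF ≈ 0.706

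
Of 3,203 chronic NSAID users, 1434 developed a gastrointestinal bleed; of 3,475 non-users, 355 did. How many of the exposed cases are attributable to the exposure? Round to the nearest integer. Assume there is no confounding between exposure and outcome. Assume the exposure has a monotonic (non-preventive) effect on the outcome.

p₁ = P(outcome | exposed) = 1434/3203 = 0.44771
p₀ = P(outcome | unexposed) = 355/3475 = 0.10216
PN = (p₁ − p₀)/p₁ = (0.44771 − 0.10216) / 0.44771 ≈ 0.77182.
Attributable cases ≈ PN × (exposed cases) = 0.77182 × 1434 ≈ 1106.79.

about 1107 cases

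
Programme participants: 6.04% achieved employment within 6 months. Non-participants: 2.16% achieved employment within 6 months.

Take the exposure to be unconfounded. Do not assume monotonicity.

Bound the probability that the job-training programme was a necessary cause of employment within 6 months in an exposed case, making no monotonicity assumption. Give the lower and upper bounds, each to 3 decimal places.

0.642 ≤ PN ≤ 1.000

p₁ = 0.0604, p₀ = 0.0216.
Under exogeneity alone the bounds on PN are max{0,(p₁−p₀)/p₁} ≤ PN ≤ min{1,(1−p₀)/p₁}.
  lower = (p₁ − p₀)/p₁ = 0.0388 / 0.0604 ≈ 0.6424
  upper = min{1, (1 − p₀)/p₁} = 0.9784 / 0.0604 ≈ 16.1987 → capped at 1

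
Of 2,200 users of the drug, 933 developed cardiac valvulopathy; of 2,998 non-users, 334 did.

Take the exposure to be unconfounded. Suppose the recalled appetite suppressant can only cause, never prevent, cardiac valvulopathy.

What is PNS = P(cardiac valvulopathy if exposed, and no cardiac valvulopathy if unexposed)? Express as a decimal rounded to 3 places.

p₁ = P(outcome | exposed) = 933/2200 = 0.42409
p₀ = P(outcome | unexposed) = 334/2998 = 0.11141
Under exogeneity and monotonicity, PNS = p₁ − p₀.
PNS = 0.42409 − 0.11141 = 0.31268

PNS ≈ 0.313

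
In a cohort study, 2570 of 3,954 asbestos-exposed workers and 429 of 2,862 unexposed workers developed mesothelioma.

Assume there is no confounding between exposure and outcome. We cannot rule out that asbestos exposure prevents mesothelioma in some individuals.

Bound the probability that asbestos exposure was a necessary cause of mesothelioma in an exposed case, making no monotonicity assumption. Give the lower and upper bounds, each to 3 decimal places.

p₁ = P(outcome | exposed) = 2570/3954 = 0.64997
p₀ = P(outcome | unexposed) = 429/2862 = 0.1499
Under exogeneity alone the bounds on PN are max{0,(p₁−p₀)/p₁} ≤ PN ≤ min{1,(1−p₀)/p₁}.
  lower = (p₁ − p₀)/p₁ = 0.50008 / 0.64997 ≈ 0.7694
  upper = min{1, (1 − p₀)/p₁} = 0.8501 / 0.64997 ≈ 1.3079 → capped at 1

0.769 ≤ PN ≤ 1.000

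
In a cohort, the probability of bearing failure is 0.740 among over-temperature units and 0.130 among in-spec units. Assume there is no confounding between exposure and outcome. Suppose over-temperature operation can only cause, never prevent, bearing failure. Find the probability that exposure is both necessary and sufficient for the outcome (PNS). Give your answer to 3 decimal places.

PNS ≈ 0.610

Let p₁ = 0.74, p₀ = 0.13.
Under exogeneity and monotonicity, PNS = p₁ − p₀.
PNS = 0.74 − 0.13 = 0.61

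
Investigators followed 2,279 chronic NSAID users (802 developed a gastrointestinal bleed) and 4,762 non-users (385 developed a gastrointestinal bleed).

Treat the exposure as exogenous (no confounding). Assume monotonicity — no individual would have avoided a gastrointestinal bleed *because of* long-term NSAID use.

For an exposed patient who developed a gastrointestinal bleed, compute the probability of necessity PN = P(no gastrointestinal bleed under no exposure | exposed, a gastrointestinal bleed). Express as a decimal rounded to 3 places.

p₁ = P(outcome | exposed) = 802/2279 = 0.35191
p₀ = P(outcome | unexposed) = 385/4762 = 0.080848
Under exogeneity and monotonicity, PN = (p₁ − p₀) / p₁.
PN = (0.35191 − 0.080848) / 0.35191 = 0.27106 / 0.35191 ≈ 0.7703

PN ≈ 0.770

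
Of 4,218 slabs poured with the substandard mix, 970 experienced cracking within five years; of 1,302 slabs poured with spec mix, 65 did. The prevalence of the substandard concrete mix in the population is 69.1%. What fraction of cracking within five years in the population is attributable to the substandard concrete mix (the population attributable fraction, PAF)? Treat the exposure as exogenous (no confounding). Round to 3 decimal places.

PAF ≈ 0.714

p₁ = P(outcome | exposed) = 970/4218 = 0.22997
p₀ = P(outcome | unexposed) = 65/1302 = 0.049923
Overall risk P(Y=1) = π·p₁ + (1−π)·p₀ = 0.691×0.22997 + 0.309×0.049923 = 0.17433.
Under exogeneity, PAF = [P(Y=1) − p₀] / P(Y=1).
PAF = (0.17433 − 0.049923) / 0.17433 ≈ 0.7136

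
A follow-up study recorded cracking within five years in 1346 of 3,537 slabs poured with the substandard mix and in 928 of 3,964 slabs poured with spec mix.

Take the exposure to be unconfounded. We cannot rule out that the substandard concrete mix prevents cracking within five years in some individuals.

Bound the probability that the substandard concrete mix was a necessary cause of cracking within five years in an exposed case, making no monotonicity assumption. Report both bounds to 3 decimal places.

p₁ = P(outcome | exposed) = 1346/3537 = 0.38055
p₀ = P(outcome | unexposed) = 928/3964 = 0.23411
Under exogeneity alone the bounds on PN are max{0,(p₁−p₀)/p₁} ≤ PN ≤ min{1,(1−p₀)/p₁}.
  lower = (p₁ − p₀)/p₁ = 0.14644 / 0.38055 ≈ 0.3848
  upper = min{1, (1 − p₀)/p₁} = 0.76589 / 0.38055 ≈ 2.0126 → capped at 1

0.385 ≤ PN ≤ 1.000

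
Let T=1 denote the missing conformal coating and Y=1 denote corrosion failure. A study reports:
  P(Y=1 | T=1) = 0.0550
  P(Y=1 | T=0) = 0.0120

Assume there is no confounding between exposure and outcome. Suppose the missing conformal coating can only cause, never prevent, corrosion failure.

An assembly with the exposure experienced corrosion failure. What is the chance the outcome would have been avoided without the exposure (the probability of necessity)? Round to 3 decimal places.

Let p₁ = 0.055, p₀ = 0.012.
Under exogeneity and monotonicity, PN = (p₁ − p₀) / p₁.
PN = (0.055 − 0.012) / 0.055 = 0.043 / 0.055 ≈ 0.7818

PN ≈ 0.782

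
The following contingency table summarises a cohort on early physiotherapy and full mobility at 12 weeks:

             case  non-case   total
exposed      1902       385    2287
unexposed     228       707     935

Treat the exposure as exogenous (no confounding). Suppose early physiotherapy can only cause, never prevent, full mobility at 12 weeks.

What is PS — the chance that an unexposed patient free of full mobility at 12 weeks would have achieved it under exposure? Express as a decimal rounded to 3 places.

PS ≈ 0.777

p₁ = P(outcome | exposed) = 1902/2287 = 0.83166
p₀ = P(outcome | unexposed) = 228/935 = 0.24385
Under exogeneity and monotonicity, PS = (p₁ − p₀)/(1 − p₀).
PS = (0.83166 − 0.24385) / 0.75615 ≈ 0.7774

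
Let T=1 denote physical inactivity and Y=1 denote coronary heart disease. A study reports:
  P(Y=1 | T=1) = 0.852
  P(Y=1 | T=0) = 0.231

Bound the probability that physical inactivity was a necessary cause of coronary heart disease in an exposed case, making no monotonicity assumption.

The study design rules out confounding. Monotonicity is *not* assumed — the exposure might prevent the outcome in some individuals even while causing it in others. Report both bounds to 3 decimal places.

Let p₁ = 0.852, p₀ = 0.231.
Under exogeneity alone the bounds on PN are max{0,(p₁−p₀)/p₁} ≤ PN ≤ min{1,(1−p₀)/p₁}.
  lower = (p₁ − p₀)/p₁ = 0.621 / 0.852 ≈ 0.7289
  upper = min{1, (1 − p₀)/p₁} = 0.769 / 0.852 ≈ 0.9026

0.729 ≤ PN ≤ 0.903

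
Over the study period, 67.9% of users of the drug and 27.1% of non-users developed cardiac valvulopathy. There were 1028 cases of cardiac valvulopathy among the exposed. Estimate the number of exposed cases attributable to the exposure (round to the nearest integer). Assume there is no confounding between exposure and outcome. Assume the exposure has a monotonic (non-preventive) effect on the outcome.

about 618 cases

p₁ = 0.679, p₀ = 0.271.
PN = (p₁ − p₀)/p₁ = (0.679 − 0.271) / 0.679 ≈ 0.60088.
Attributable cases ≈ PN × (exposed cases) = 0.60088 × 1028 ≈ 617.71.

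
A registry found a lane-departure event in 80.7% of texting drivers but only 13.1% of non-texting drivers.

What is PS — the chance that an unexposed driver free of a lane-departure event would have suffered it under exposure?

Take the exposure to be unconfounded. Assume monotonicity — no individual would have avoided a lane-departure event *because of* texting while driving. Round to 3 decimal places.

PS ≈ 0.778

p₁ = 0.807, p₀ = 0.131.
Under exogeneity and monotonicity, PS = (p₁ − p₀) / (1 − p₀).
PS = (0.807 − 0.131) / (1 − 0.131) = 0.676 / 0.869 ≈ 0.7779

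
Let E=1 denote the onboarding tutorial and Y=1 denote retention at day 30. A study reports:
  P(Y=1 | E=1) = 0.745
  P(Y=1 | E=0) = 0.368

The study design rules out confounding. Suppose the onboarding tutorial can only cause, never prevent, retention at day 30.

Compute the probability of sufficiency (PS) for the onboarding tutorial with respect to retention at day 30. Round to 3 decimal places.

PS ≈ 0.597

Let p₁ = 0.745, p₀ = 0.368.
Under exogeneity and monotonicity, PS = (p₁ − p₀) / (1 − p₀).
PS = (0.745 − 0.368) / (1 − 0.368) = 0.377 / 0.632 ≈ 0.5965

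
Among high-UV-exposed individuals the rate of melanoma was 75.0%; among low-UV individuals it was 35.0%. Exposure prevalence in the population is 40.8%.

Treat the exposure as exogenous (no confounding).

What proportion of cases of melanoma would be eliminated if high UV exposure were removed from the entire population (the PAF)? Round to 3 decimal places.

PAF ≈ 0.318

p₁ = 0.75, p₀ = 0.35.
Overall risk P(Y=1) = π·p₁ + (1−π)·p₀ = 0.408×0.75 + 0.592×0.35 = 0.5132.
Under exogeneity, PAF = [P(Y=1) − p₀] / P(Y=1).
PAF = (0.5132 − 0.35) / 0.5132 ≈ 0.3180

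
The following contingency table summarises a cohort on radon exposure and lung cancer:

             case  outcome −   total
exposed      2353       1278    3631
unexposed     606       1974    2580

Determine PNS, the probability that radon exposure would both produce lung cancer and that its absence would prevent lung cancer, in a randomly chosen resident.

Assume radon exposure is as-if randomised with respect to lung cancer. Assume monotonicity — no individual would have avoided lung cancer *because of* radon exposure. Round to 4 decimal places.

PNS ≈ 0.4131

p₁ = P(outcome | exposed) = 2353/3631 = 0.64803
p₀ = P(outcome | unexposed) = 606/2580 = 0.23488
Under exogeneity and monotonicity, PNS = p₁ − p₀.
PNS = 0.64803 − 0.23488 = 0.41315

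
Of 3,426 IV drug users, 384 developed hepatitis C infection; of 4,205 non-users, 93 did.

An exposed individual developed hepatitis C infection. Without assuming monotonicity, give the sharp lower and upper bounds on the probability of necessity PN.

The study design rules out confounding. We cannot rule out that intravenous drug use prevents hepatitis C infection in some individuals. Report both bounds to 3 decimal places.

p₁ = P(outcome | exposed) = 384/3426 = 0.11208
p₀ = P(outcome | unexposed) = 93/4205 = 0.022117
Under exogeneity alone the bounds on PN are max{0,(p₁−p₀)/p₁} ≤ PN ≤ min{1,(1−p₀)/p₁}.
  lower = (p₁ − p₀)/p₁ = 0.089968 / 0.11208 ≈ 0.8027
  upper = min{1, (1 − p₀)/p₁} = 0.97788 / 0.11208 ≈ 8.7246 → capped at 1

0.803 ≤ PN ≤ 1.000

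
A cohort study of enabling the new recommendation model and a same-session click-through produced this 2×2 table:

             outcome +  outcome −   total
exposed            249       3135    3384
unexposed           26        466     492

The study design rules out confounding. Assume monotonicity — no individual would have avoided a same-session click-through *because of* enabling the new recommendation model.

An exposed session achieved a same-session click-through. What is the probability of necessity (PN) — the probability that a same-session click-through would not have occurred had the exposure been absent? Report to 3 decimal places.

PN ≈ 0.282

p₁ = P(outcome | exposed) = 249/3384 = 0.073582
p₀ = P(outcome | unexposed) = 26/492 = 0.052846
Under exogeneity and monotonicity, PN = (p₁ − p₀) / p₁.
PN = (0.073582 − 0.052846) / 0.073582 = 0.020736 / 0.073582 ≈ 0.2818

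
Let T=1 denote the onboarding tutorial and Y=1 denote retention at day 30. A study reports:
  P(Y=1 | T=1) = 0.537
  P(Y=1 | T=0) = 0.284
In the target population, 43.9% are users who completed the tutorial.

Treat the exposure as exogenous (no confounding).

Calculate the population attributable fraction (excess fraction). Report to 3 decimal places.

PAF ≈ 0.281

Let p₁ = 0.537, p₀ = 0.284.
Overall risk P(Y=1) = π·p₁ + (1−π)·p₀ = 0.439×0.537 + 0.561×0.284 = 0.39507.
Under exogeneity, PAF = [P(Y=1) − p₀] / P(Y=1).
PAF = (0.39507 − 0.284) / 0.39507 ≈ 0.2811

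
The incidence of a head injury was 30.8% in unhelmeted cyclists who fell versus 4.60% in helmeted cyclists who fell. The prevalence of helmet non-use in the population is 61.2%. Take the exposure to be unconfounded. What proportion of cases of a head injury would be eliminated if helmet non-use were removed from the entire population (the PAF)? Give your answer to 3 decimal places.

p₁ = 0.308, p₀ = 0.046.
Overall risk P(Y=1) = π·p₁ + (1−π)·p₀ = 0.612×0.308 + 0.388×0.046 = 0.20634.
Under exogeneity, PAF = [P(Y=1) − p₀] / P(Y=1).
PAF = (0.20634 − 0.046) / 0.20634 ≈ 0.7771

PAF ≈ 0.777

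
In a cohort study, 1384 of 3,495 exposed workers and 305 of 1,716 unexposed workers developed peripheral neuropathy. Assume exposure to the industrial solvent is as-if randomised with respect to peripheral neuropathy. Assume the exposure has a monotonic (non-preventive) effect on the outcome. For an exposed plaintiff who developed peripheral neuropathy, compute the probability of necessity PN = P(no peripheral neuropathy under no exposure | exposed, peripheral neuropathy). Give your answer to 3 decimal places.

p₁ = P(outcome | exposed) = 1384/3495 = 0.39599
p₀ = P(outcome | unexposed) = 305/1716 = 0.17774
Under exogeneity and monotonicity, PN = (p₁ − p₀) / p₁.
PN = (0.39599 − 0.17774) / 0.39599 = 0.21826 / 0.39599 ≈ 0.5512

PN ≈ 0.551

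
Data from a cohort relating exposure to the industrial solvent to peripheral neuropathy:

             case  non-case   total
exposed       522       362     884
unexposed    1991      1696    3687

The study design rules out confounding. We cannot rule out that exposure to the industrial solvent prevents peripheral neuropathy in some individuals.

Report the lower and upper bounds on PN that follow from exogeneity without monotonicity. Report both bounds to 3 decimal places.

0.086 ≤ PN ≤ 0.779

p₁ = P(outcome | exposed) = 522/884 = 0.5905
p₀ = P(outcome | unexposed) = 1991/3687 = 0.54001
Under exogeneity alone the bounds on PN are max{0,(p₁−p₀)/p₁} ≤ PN ≤ min{1,(1−p₀)/p₁}.
  lower = (p₁ − p₀)/p₁ = 0.050492 / 0.5905 ≈ 0.0855
  upper = min{1, (1 − p₀)/p₁} = 0.45999 / 0.5905 ≈ 0.7790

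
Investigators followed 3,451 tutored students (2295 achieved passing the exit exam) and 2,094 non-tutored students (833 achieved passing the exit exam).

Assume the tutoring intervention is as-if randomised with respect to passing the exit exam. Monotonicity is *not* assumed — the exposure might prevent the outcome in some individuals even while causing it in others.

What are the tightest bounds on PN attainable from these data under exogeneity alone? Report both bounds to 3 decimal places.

0.402 ≤ PN ≤ 0.906

p₁ = P(outcome | exposed) = 2295/3451 = 0.66502
p₀ = P(outcome | unexposed) = 833/2094 = 0.3978
Under exogeneity alone the bounds on PN are max{0,(p₁−p₀)/p₁} ≤ PN ≤ min{1,(1−p₀)/p₁}.
  lower = (p₁ − p₀)/p₁ = 0.26722 / 0.66502 ≈ 0.4018
  upper = min{1, (1 − p₀)/p₁} = 0.6022 / 0.66502 ≈ 0.9055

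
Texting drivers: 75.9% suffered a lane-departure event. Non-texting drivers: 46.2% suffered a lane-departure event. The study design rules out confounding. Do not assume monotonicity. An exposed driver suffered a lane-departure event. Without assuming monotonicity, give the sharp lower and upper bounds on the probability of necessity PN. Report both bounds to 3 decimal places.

p₁ = 0.759, p₀ = 0.462.
Under exogeneity alone the bounds on PN are max{0,(p₁−p₀)/p₁} ≤ PN ≤ min{1,(1−p₀)/p₁}.
  lower = (p₁ − p₀)/p₁ = 0.297 / 0.759 ≈ 0.3913
  upper = min{1, (1 − p₀)/p₁} = 0.538 / 0.759 ≈ 0.7088

0.391 ≤ PN ≤ 0.709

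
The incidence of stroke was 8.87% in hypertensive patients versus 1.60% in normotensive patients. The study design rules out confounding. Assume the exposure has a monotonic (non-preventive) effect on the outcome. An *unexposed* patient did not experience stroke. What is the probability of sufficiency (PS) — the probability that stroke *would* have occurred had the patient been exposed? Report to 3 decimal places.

p₁ = 0.0887, p₀ = 0.016.
Under exogeneity and monotonicity, PS = (p₁ − p₀) / (1 − p₀).
PS = (0.0887 − 0.016) / (1 − 0.016) = 0.0727 / 0.984 ≈ 0.0739

PS ≈ 0.074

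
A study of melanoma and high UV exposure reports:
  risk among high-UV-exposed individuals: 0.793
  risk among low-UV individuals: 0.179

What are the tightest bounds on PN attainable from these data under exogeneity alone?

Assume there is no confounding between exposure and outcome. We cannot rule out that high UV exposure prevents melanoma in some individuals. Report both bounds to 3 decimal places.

Let p₁ = 0.793, p₀ = 0.179.
Under exogeneity alone the bounds on PN are max{0,(p₁−p₀)/p₁} ≤ PN ≤ min{1,(1−p₀)/p₁}.
  lower = (p₁ − p₀)/p₁ = 0.614 / 0.793 ≈ 0.7743
  upper = min{1, (1 − p₀)/p₁} = 0.821 / 0.793 ≈ 1.0353 → capped at 1

0.774 ≤ PN ≤ 1.000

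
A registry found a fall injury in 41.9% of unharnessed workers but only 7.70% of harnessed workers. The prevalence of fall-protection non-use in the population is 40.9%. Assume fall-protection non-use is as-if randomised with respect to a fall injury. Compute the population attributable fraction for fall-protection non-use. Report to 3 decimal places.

PAF ≈ 0.645

p₁ = 0.419, p₀ = 0.077.
Overall risk P(Y=1) = π·p₁ + (1−π)·p₀ = 0.409×0.419 + 0.591×0.077 = 0.21688.
Under exogeneity, PAF = [P(Y=1) − p₀] / P(Y=1).
PAF = (0.21688 − 0.077) / 0.21688 ≈ 0.6450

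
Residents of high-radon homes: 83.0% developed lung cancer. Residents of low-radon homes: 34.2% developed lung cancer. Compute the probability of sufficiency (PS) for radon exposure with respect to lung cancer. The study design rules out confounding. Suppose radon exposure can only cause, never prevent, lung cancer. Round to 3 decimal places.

PS ≈ 0.742

p₁ = 0.83, p₀ = 0.342.
Under exogeneity and monotonicity, PS = (p₁ − p₀) / (1 − p₀).
PS = (0.83 − 0.342) / (1 − 0.342) = 0.488 / 0.658 ≈ 0.7416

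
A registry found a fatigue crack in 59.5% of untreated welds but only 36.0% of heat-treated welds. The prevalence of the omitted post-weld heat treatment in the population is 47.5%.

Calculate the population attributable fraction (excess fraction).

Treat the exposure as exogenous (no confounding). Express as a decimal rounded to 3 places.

p₁ = 0.595, p₀ = 0.36.
Overall risk P(Y=1) = π·p₁ + (1−π)·p₀ = 0.475×0.595 + 0.525×0.36 = 0.47162.
Under exogeneity, PAF = [P(Y=1) − p₀] / P(Y=1).
PAF = (0.47162 − 0.36) / 0.47162 ≈ 0.2367

PAF ≈ 0.237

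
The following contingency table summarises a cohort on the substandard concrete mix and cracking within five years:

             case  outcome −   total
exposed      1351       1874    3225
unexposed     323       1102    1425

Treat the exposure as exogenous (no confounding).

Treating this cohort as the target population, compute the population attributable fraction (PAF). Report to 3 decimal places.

p₁ = P(outcome | exposed) = 1351/3225 = 0.41891
p₀ = P(outcome | unexposed) = 323/1425 = 0.22667
Exposure prevalence π = 3225/4650 = 0.69355; overall risk P(Y=1) = 0.36.
Under exogeneity, PAF = [P(Y=1) − p₀]/P(Y=1).
PAF = (0.36 − 0.22667) / 0.36 ≈ 0.3704

PAF ≈ 0.370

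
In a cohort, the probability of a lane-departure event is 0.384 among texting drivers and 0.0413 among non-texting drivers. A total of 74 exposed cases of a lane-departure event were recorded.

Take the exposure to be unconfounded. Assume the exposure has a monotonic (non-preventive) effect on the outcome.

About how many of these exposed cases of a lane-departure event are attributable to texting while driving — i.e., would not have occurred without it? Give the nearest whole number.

Let p₁ = 0.384, p₀ = 0.0413.
PN = (p₁ − p₀)/p₁ = (0.384 − 0.0413) / 0.384 ≈ 0.89245.
Attributable cases ≈ PN × (exposed cases) = 0.89245 × 74 ≈ 66.04.

about 66 cases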